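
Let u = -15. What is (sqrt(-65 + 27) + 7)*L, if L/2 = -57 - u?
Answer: -588 - 84*I*sqrt(38) ≈ -588.0 - 517.81*I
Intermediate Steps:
L = -84 (L = 2*(-57 - 1*(-15)) = 2*(-57 + 15) = 2*(-42) = -84)
(sqrt(-65 + 27) + 7)*L = (sqrt(-65 + 27) + 7)*(-84) = (sqrt(-38) + 7)*(-84) = (I*sqrt(38) + 7)*(-84) = (7 + I*sqrt(38))*(-84) = -588 - 84*I*sqrt(38)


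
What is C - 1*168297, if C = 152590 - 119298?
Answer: -135005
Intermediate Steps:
C = 33292
C - 1*168297 = 33292 - 1*168297 = 33292 - 168297 = -135005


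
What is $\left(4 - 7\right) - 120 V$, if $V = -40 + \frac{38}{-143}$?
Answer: $\frac{690531}{143} \approx 4828.9$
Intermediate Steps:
$V = - \frac{5758}{143}$ ($V = -40 + 38 \left(- \frac{1}{143}\right) = -40 - \frac{38}{143} = - \frac{5758}{143} \approx -40.266$)
$\left(4 - 7\right) - 120 V = \left(4 - 7\right) - - \frac{690960}{143} = -3 + \frac{690960}{143} = \frac{690531}{143}$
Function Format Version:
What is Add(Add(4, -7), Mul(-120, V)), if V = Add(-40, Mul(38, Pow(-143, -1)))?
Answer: Rational(690531, 143) ≈ 4828.9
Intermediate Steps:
V = Rational(-5758, 143) (V = Add(-40, Mul(38, Rational(-1, 143))) = Add(-40, Rational(-38, 143)) = Rational(-5758, 143) ≈ -40.266)
Add(Add(4, -7), Mul(-120, V)) = Add(Add(4, -7), Mul(-120, Rational(-5758, 143))) = Add(-3, Rational(690960, 143)) = Rational(690531, 143)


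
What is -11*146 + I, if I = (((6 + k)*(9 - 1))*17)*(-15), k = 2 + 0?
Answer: -17926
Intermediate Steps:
k = 2
I = -16320 (I = (((6 + 2)*(9 - 1))*17)*(-15) = ((8*8)*17)*(-15) = (64*17)*(-15) = 1088*(-15) = -16320)
-11*146 + I = -11*146 - 16320 = -1606 - 16320 = -17926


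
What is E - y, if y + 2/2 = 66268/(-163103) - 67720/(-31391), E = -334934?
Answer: -1714854628831081/5119966273 ≈ -3.3494e+5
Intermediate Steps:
y = 3845150099/5119966273 (y = -1 + (66268/(-163103) - 67720/(-31391)) = -1 + (66268*(-1/163103) - 67720*(-1/31391)) = -1 + (-66268/163103 + 67720/31391) = -1 + 8965116372/5119966273 = 3845150099/5119966273 ≈ 0.75101)
E - y = -334934 - 1*3845150099/5119966273 = -334934 - 3845150099/5119966273 = -1714854628831081/5119966273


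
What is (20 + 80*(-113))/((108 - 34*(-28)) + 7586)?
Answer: -410/393 ≈ -1.0433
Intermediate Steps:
(20 + 80*(-113))/((108 - 34*(-28)) + 7586) = (20 - 9040)/((108 + 952) + 7586) = -9020/(1060 + 7586) = -9020/8646 = -9020*1/8646 = -410/393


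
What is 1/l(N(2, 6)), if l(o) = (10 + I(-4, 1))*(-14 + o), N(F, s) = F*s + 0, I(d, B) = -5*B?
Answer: -⅒ ≈ -0.10000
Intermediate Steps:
N(F, s) = F*s
l(o) = -70 + 5*o (l(o) = (10 - 5*1)*(-14 + o) = (10 - 5)*(-14 + o) = 5*(-14 + o) = -70 + 5*o)
1/l(N(2, 6)) = 1/(-70 + 5*(2*6)) = 1/(-70 + 5*12) = 1/(-70 + 60) = 1/(-10) = -⅒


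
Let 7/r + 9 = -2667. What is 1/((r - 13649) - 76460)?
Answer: -2676/241131691 ≈ -1.1098e-5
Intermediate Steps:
r = -7/2676 (r = 7/(-9 - 2667) = 7/(-2676) = 7*(-1/2676) = -7/2676 ≈ -0.0026158)
1/((r - 13649) - 76460) = 1/((-7/2676 - 13649) - 76460) = 1/(-36524731/2676 - 76460) = 1/(-241131691/2676) = -2676/241131691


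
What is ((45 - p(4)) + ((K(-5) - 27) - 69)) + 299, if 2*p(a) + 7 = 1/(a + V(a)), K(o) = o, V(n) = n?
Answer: 3943/16 ≈ 246.44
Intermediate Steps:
p(a) = -7/2 + 1/(4*a) (p(a) = -7/2 + 1/(2*(a + a)) = -7/2 + 1/(2*((2*a))) = -7/2 + (1/(2*a))/2 = -7/2 + 1/(4*a))
((45 - p(4)) + ((K(-5) - 27) - 69)) + 299 = ((45 - (1 - 14*4)/(4*4)) + ((-5 - 27) - 69)) + 299 = ((45 - (1 - 56)/(4*4)) + (-32 - 69)) + 299 = ((45 - (-55)/(4*4)) - 101) + 299 = ((45 - 1*(-55/16)) - 101) + 299 = ((45 + 55/16) - 101) + 299 = (775/16 - 101) + 299 = -841/16 + 299 = 3943/16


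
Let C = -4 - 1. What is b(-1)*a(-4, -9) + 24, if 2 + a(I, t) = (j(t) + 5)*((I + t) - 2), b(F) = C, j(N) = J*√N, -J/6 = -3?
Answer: 409 + 4050*I ≈ 409.0 + 4050.0*I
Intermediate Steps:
J = 18 (J = -6*(-3) = 18)
C = -5
j(N) = 18*√N
b(F) = -5
a(I, t) = -2 + (5 + 18*√t)*(-2 + I + t) (a(I, t) = -2 + (18*√t + 5)*((I + t) - 2) = -2 + (5 + 18*√t)*(-2 + I + t))
b(-1)*a(-4, -9) + 24 = -5*(-12 - 108*I + 5*(-4) + 5*(-9) + 18*(-9)^(3/2) + 18*(-4)*√(-9)) + 24 = -5*(-12 - 108*I - 20 - 45 + 18*(-27*I) + 18*(-4)*(3*I)) + 24 = -5*(-12 - 108*I - 20 - 45 - 486*I - 216*I) + 24 = -5*(-77 - 810*I) + 24 = (385 + 4050*I) + 24 = 409 + 4050*I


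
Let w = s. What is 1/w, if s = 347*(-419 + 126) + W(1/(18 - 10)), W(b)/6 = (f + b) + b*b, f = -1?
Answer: -32/3253637 ≈ -9.8351e-6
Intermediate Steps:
W(b) = -6 + 6*b + 6*b² (W(b) = 6*((-1 + b) + b*b) = 6*((-1 + b) + b²) = 6*(-1 + b + b²) = -6 + 6*b + 6*b²)
s = -3253637/32 (s = 347*(-419 + 126) + (-6 + 6/(18 - 10) + 6*(1/(18 - 10))²) = 347*(-293) + (-6 + 6/8 + 6*(1/8)²) = -101671 + (-6 + 6*(⅛) + 6*(⅛)²) = -101671 + (-6 + ¾ + 6*(1/64)) = -101671 + (-6 + ¾ + 3/32) = -101671 - 165/32 = -3253637/32 ≈ -1.0168e+5)
w = -3253637/32 ≈ -1.0168e+5
1/w = 1/(-3253637/32) = -32/3253637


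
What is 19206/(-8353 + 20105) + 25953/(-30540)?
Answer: 2932829/3738605 ≈ 0.78447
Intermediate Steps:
19206/(-8353 + 20105) + 25953/(-30540) = 19206/11752 + 25953*(-1/30540) = 19206*(1/11752) - 8651/10180 = 9603/5876 - 8651/10180 = 2932829/3738605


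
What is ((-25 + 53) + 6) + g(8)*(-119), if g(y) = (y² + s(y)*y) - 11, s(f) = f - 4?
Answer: -10081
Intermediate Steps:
s(f) = -4 + f
g(y) = -11 + y² + y*(-4 + y) (g(y) = (y² + (-4 + y)*y) - 11 = (y² + y*(-4 + y)) - 11 = -11 + y² + y*(-4 + y))
((-25 + 53) + 6) + g(8)*(-119) = ((-25 + 53) + 6) + (-11 + 8² + 8*(-4 + 8))*(-119) = (28 + 6) + (-11 + 64 + 8*4)*(-119) = 34 + (-11 + 64 + 32)*(-119) = 34 + 85*(-119) = 34 - 10115 = -10081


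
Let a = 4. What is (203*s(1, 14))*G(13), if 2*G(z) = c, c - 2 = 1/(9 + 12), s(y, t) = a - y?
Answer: 1247/2 ≈ 623.50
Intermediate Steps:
s(y, t) = 4 - y
c = 43/21 (c = 2 + 1/(9 + 12) = 2 + 1/21 = 43/21 ≈ 2.0476)
G(z) = 43/42 (G(z) = (½)*(43/21) = 43/42)
(203*s(1, 14))*G(13) = (203*(4 - 1*1))*(43/42) = (203*(4 - 1))*(43/42) = (203*3)*(43/42) = 609*(43/42) = 1247/2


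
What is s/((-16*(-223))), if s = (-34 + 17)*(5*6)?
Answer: -255/1784 ≈ -0.14294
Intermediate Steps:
s = -510 (s = -17*30 = -510)
s/((-16*(-223))) = -510/((-16*(-223))) = -510/3568 = -510*1/3568 = -255/1784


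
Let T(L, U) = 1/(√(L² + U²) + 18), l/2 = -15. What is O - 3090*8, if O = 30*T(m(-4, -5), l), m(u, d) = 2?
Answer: -716907/29 + 3*√226/29 ≈ -24719.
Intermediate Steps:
l = -30 (l = 2*(-15) = -30)
T(L, U) = 1/(18 + √(L² + U²))
O = 30/(18 + 2*√226) (O = 30/(18 + √(2² + (-30)²)) = 30/(18 + √(4 + 900)) = 30/(18 + √904) = 30/(18 + 2*√226) ≈ 0.62413)
O - 3090*8 = (-27/29 + 3*√226/29) - 3090*8 = (-27/29 + 3*√226/29) - 24720 = -716907/29 + 3*√226/29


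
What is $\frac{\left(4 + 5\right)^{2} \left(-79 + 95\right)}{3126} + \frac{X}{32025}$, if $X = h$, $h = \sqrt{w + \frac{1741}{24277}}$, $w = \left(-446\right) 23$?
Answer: $\frac{216}{521} + \frac{i \sqrt{241829727513}}{155494185} \approx 0.41459 + 0.0031626 i$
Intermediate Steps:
$w = -10258$
$h = \frac{5 i \sqrt{241829727513}}{24277}$ ($h = \sqrt{-10258 + \frac{1741}{24277}} = \sqrt{- \frac{249031725}{24277}} = \frac{5 i \sqrt{241829727513}}{24277} \approx 101.28 i$)
$X = \frac{5 i \sqrt{241829727513}}{24277} \approx 101.28 i$
$\frac{\left(4 + 5\right)^{2} \left(-79 + 95\right)}{3126} + \frac{X}{32025} = \frac{\left(4 + 5\right)^{2} \left(-79 + 95\right)}{3126} + \frac{\frac{5}{24277} i \sqrt{241829727513}}{32025} = 9^{2} \cdot 16 \cdot \frac{1}{3126} + \frac{5 i \sqrt{241829727513}}{24277} \cdot \frac{1}{32025} = 81 \cdot 16 \cdot \frac{1}{3126} + \frac{i \sqrt{241829727513}}{155494185} = 1296 \cdot \frac{1}{3126} + \frac{i \sqrt{241829727513}}{155494185} = \frac{216}{521} + \frac{i \sqrt{241829727513}}{155494185}$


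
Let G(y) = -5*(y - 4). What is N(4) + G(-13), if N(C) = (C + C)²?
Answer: 149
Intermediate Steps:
N(C) = 4*C² (N(C) = (2*C)² = 4*C²)
G(y) = 20 - 5*y (G(y) = -5*(-4 + y) = 20 - 5*y)
N(4) + G(-13) = 4*4² + (20 - 5*(-13)) = 4*16 + (20 + 65) = 64 + 85 = 149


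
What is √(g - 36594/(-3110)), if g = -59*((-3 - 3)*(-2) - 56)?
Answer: √6305644735/1555 ≈ 51.066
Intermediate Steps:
g = 2596 (g = -59*(-6*(-2) - 56) = -59*(12 - 56) = -59*(-44) = 2596)
√(g - 36594/(-3110)) = √(2596 - 36594/(-3110)) = √(2596 - 36594*(-1/3110)) = √(2596 + 18297/1555) = √(4055077/1555) = √6305644735/1555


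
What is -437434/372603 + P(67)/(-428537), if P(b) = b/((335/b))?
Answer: -937308234691/798370859055 ≈ -1.1740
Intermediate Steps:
P(b) = b**2/335 (P(b) = b*(b/335) = b**2/335)
-437434/372603 + P(67)/(-428537) = -437434/372603 + ((1/335)*67**2)/(-428537) = -437434*1/372603 + ((1/335)*4489)*(-1/428537) = -437434/372603 + (67/5)*(-1/428537) = -437434/372603 - 67/2142685 = -937308234691/798370859055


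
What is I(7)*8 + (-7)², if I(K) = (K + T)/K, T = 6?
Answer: 447/7 ≈ 63.857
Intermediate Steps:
I(K) = (6 + K)/K (I(K) = (K + 6)/K = (6 + K)/K)
I(7)*8 + (-7)² = ((6 + 7)/7)*8 + (-7)² = ((⅐)*13)*8 + 49 = (13/7)*8 + 49 = 104/7 + 49 = 447/7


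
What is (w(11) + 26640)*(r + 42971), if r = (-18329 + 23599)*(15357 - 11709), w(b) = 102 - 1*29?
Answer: 514704240803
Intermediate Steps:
w(b) = 73 (w(b) = 102 - 29 = 73)
r = 19224960 (r = 5270*3648 = 19224960)
(w(11) + 26640)*(r + 42971) = (73 + 26640)*(19224960 + 42971) = 26713*19267931 = 514704240803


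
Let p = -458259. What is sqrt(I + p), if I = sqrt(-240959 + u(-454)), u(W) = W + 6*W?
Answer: sqrt(-458259 + I*sqrt(244137)) ≈ 0.365 + 676.95*I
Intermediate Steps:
u(W) = 7*W
I = I*sqrt(244137) (I = sqrt(-240959 + 7*(-454)) = sqrt(-240959 - 3178) = sqrt(-244137) = I*sqrt(244137) ≈ 494.1*I)
sqrt(I + p) = sqrt(I*sqrt(244137) - 458259) = sqrt(-458259 + I*sqrt(244137))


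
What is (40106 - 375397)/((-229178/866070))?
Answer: 890752995/703 ≈ 1.2671e+6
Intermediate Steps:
(40106 - 375397)/((-229178/866070)) = -335291/((-229178*1/866070)) = -335291/(-114589/433035) = -335291*(-433035/114589) = 890752995/703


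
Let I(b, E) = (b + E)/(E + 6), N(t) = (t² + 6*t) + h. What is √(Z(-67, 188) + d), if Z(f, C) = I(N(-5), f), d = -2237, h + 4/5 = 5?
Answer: I*√207993530/305 ≈ 47.285*I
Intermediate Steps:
h = 21/5 (h = -⅘ + 5 = 21/5 ≈ 4.2000)
N(t) = 21/5 + t² + 6*t (N(t) = (t² + 6*t) + 21/5 = 21/5 + t² + 6*t)
I(b, E) = (E + b)/(6 + E)
Z(f, C) = (-⅘ + f)/(6 + f) (Z(f, C) = (f + (21/5 + (-5)² + 6*(-5)))/(6 + f) = (f + (21/5 + 25 - 30))/(6 + f) = (f - ⅘)/(6 + f) = (-⅘ + f)/(6 + f))
√(Z(-67, 188) + d) = √((-⅘ - 67)/(6 - 67) - 2237) = √(-339/5/(-61) - 2237) = √(-1/61*(-339/5) - 2237) = √(339/305 - 2237) = √(-681946/305) = I*√207993530/305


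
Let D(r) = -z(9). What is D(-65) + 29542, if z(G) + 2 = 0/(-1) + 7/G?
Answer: 265889/9 ≈ 29543.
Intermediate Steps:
z(G) = -2 + 7/G (z(G) = -2 + (0/(-1) + 7/G) = -2 + (0*(-1) + 7/G) = -2 + (0 + 7/G) = -2 + 7/G)
D(r) = 11/9 (D(r) = -(-2 + 7/9) = -1*(-11/9) = 11/9)
D(-65) + 29542 = 11/9 + 29542 = 265889/9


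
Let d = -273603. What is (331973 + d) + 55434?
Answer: 113804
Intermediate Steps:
(331973 + d) + 55434 = (331973 - 273603) + 55434 = 58370 + 55434 = 113804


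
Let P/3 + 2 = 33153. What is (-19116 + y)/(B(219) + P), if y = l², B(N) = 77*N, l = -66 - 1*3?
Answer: -1595/12924 ≈ -0.12341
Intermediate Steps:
P = 99453 (P = -6 + 3*33153 = -6 + 99459 = 99453)
l = -69 (l = -66 - 3 = -69)
y = 4761 (y = (-69)² = 4761)
(-19116 + y)/(B(219) + P) = (-19116 + 4761)/(77*219 + 99453) = -14355/(16863 + 99453) = -14355/116316 = -14355*1/116316 = -1595/12924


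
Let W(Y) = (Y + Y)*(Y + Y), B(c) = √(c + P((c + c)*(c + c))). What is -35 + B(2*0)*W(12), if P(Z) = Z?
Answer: -35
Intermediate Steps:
B(c) = √(c + 4*c²) (B(c) = √(c + (c + c)*(c + c)) = √(c + (2*c)*(2*c)) = √(c + 4*c²))
W(Y) = 4*Y² (W(Y) = (2*Y)*(2*Y) = 4*Y²)
-35 + B(2*0)*W(12) = -35 + √((2*0)*(1 + 4*(2*0)))*(4*12²) = -35 + √(0*(1 + 4*0))*(4*144) = -35 + √(0*(1 + 0))*576 = -35 + √(0*1)*576 = -35 + √0*576 = -35 + 0*576 = -35 + 0 = -35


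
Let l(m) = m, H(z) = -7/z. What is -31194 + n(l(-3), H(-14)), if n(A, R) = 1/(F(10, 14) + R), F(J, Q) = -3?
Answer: -155972/5 ≈ -31194.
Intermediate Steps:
n(A, R) = 1/(-3 + R)
-31194 + n(l(-3), H(-14)) = -31194 + 1/(-3 - 7/(-14)) = -31194 + 1/(-3 - 7*(-1/14)) = -31194 + 1/(-3 + 1/2) = -31194 + 1/(-5/2) = -31194 - 2/5 = -155972/5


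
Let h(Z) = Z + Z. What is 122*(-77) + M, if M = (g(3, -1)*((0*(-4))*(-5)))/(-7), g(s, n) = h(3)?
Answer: -9394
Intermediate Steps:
h(Z) = 2*Z
g(s, n) = 6 (g(s, n) = 2*3 = 6)
M = 0 (M = (6*((0*(-4))*(-5)))/(-7) = (6*(0*(-5)))*(-⅐) = (6*0)*(-⅐) = 0*(-⅐) = 0)
122*(-77) + M = 122*(-77) + 0 = -9394 + 0 = -9394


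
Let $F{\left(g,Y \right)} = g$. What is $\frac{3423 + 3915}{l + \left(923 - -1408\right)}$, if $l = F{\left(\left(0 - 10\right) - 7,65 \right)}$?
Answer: $\frac{3669}{1157} \approx 3.1711$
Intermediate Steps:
$l = -17$ ($l = \left(0 - 10\right) - 7 = -10 - 7 = -17$)
$\frac{3423 + 3915}{l + \left(923 - -1408\right)} = \frac{3423 + 3915}{-17 + \left(923 - -1408\right)} = \frac{7338}{-17 + \left(923 + 1408\right)} = \frac{7338}{-17 + 2331} = \frac{7338}{2314} = 7338 \cdot \frac{1}{2314} = \frac{3669}{1157}$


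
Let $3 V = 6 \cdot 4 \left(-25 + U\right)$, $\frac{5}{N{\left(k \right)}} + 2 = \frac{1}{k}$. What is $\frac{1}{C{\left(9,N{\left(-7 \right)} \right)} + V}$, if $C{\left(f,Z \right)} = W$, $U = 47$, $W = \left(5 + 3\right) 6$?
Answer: $\frac{1}{224} \approx 0.0044643$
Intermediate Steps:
$W = 48$ ($W = 8 \cdot 6 = 48$)
$N{\left(k \right)} = \frac{5}{-2 + \frac{1}{k}}$
$C{\left(f,Z \right)} = 48$
$V = 176$ ($V = \frac{6 \cdot 4 \left(-25 + 47\right)}{3} = \frac{24 \cdot 22}{3} = \frac{1}{3} \cdot 528 = 176$)
$\frac{1}{C{\left(9,N{\left(-7 \right)} \right)} + V} = \frac{1}{48 + 176} = \frac{1}{224}$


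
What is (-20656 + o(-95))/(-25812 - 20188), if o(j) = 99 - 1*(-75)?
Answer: 10241/23000 ≈ 0.44526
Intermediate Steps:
o(j) = 174 (o(j) = 99 + 75 = 174)
(-20656 + o(-95))/(-25812 - 20188) = (-20656 + 174)/(-25812 - 20188) = -20482/(-46000) = -20482*(-1/46000) = 10241/23000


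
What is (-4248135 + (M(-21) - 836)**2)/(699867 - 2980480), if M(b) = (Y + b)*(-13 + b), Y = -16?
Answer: 4070051/2280613 ≈ 1.7846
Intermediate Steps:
M(b) = (-16 + b)*(-13 + b)
(-4248135 + (M(-21) - 836)**2)/(699867 - 2980480) = (-4248135 + ((208 + (-21)**2 - 29*(-21)) - 836)**2)/(699867 - 2980480) = (-4248135 + ((208 + 441 + 609) - 836)**2)/(-2280613) = (-4248135 + (1258 - 836)**2)*(-1/2280613) = (-4248135 + 422**2)*(-1/2280613) = (-4248135 + 178084)*(-1/2280613) = -4070051*(-1/2280613) = 4070051/2280613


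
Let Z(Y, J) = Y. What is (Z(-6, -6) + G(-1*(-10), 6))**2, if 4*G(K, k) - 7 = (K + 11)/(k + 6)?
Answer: 3721/256 ≈ 14.535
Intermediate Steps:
G(K, k) = 7/4 + (11 + K)/(4*(6 + k)) (G(K, k) = 7/4 + ((K + 11)/(k + 6))/4 = 7/4 + ((11 + K)/(6 + k))/4 = 7/4 + (11 + K)/(4*(6 + k)))
(Z(-6, -6) + G(-1*(-10), 6))**2 = (-6 + (53 - 1*(-10) + 7*6)/(4*(6 + 6)))**2 = (-6 + (1/4)*(53 + 10 + 42)/12)**2 = (-6 + (1/4)*(1/12)*105)**2 = (-6 + 35/16)**2 = (-61/16)**2 = 3721/256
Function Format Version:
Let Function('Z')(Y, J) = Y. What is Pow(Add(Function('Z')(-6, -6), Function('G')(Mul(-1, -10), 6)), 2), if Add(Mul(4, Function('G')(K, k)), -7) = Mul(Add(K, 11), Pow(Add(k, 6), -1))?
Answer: Rational(3721, 256) ≈ 14.535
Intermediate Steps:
Function('G')(K, k) = Add(Rational(7, 4), Mul(Rational(1, 4), Pow(Add(6, k), -1), Add(11, K))) (Function('G')(K, k) = Add(Rational(7, 4), Mul(Rational(1, 4), Mul(Add(K, 11), Pow(Add(k, 6), -1)))) = Add(Rational(7, 4), Mul(Rational(1, 4), Mul(Add(11, K), Pow(Add(6, k), -1)))) = Add(Rational(7, 4), Mul(Rational(1, 4), Mul(Pow(Add(6, k), -1), Add(11, K)))) = Add(Rational(7, 4), Mul(Rational(1, 4), Pow(Add(6, k), -1), Add(11, K))))
Pow(Add(Function('Z')(-6, -6), Function('G')(Mul(-1, -10), 6)), 2) = Pow(Add(-6, Mul(Rational(1, 4), Pow(Add(6, 6), -1), Add(53, Mul(-1, -10), Mul(7, 6)))), 2) = Pow(Add(-6, Mul(Rational(1, 4), Pow(12, -1), Add(53, 10, 42))), 2) = Pow(Add(-6, Mul(Rational(1, 4), Rational(1, 12), 105)), 2) = Pow(Add(-6, Rational(35, 16)), 2) = Pow(Rational(-61, 16), 2) = Rational(3721, 256)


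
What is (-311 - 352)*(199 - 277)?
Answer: 51714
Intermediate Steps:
(-311 - 352)*(199 - 277) = -663*(-78) = 51714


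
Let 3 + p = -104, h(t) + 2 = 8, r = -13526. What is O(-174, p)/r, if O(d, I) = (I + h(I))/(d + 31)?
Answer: -101/1934218 ≈ -5.2218e-5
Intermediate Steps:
h(t) = 6 (h(t) = -2 + 8 = 6)
p = -107 (p = -3 - 104 = -107)
O(d, I) = (6 + I)/(31 + d) (O(d, I) = (I + 6)/(d + 31) = (6 + I)/(31 + d))
O(-174, p)/r = ((6 - 107)/(31 - 174))/(-13526) = (-101/(-143))*(-1/13526) = -1/143*(-101)*(-1/13526) = (101/143)*(-1/13526) = -101/1934218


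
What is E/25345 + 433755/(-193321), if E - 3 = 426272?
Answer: 14282877760/979944149 ≈ 14.575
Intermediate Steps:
E = 426275 (E = 3 + 426272 = 426275)
E/25345 + 433755/(-193321) = 426275/25345 + 433755/(-193321) = 426275*(1/25345) + 433755*(-1/193321) = 85255/5069 - 433755/193321 = 14282877760/979944149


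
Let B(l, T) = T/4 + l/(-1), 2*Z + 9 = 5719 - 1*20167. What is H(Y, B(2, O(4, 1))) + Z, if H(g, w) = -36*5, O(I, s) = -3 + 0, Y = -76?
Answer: -14817/2 ≈ -7408.5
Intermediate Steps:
O(I, s) = -3
Z = -14457/2 (Z = -9/2 + (5719 - 1*20167)/2 = -9/2 + (5719 - 20167)/2 = -9/2 + (½)*(-14448) = -9/2 - 7224 = -14457/2 ≈ -7228.5)
B(l, T) = -l + T/4 (B(l, T) = T*(¼) + l*(-1) = T/4 - l = -l + T/4)
H(g, w) = -180
H(Y, B(2, O(4, 1))) + Z = -180 - 14457/2 = -14817/2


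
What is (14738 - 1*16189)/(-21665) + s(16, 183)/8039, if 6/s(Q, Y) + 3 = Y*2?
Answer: 1411458599/21073957135 ≈ 0.066976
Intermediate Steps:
s(Q, Y) = 6/(-3 + 2*Y) (s(Q, Y) = 6/(-3 + Y*2) = 6/(-3 + 2*Y))
(14738 - 1*16189)/(-21665) + s(16, 183)/8039 = (14738 - 1*16189)/(-21665) + (6/(-3 + 2*183))/8039 = (14738 - 16189)*(-1/21665) + (6/(-3 + 366))*(1/8039) = -1451*(-1/21665) + (6/363)*(1/8039) = 1451/21665 + (6*(1/363))*(1/8039) = 1451/21665 + (2/121)*(1/8039) = 1451/21665 + 2/972719 = 1411458599/21073957135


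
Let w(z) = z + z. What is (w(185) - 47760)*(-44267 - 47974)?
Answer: 4371300990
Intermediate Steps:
w(z) = 2*z
(w(185) - 47760)*(-44267 - 47974) = (2*185 - 47760)*(-44267 - 47974) = (370 - 47760)*(-92241) = -47390*(-92241) = 4371300990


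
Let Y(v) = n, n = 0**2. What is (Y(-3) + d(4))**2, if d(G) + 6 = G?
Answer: 4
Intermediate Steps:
d(G) = -6 + G
n = 0
Y(v) = 0
(Y(-3) + d(4))**2 = (0 + (-6 + 4))**2 = (0 - 2)**2 = (-2)**2 = 4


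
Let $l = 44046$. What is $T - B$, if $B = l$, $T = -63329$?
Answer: $-107375$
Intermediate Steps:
$B = 44046$
$T - B = -63329 - 44046 = -107375$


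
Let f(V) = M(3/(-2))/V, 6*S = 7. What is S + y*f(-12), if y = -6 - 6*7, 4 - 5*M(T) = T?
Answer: 167/30 ≈ 5.5667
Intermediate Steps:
S = 7/6 (S = (⅙)*7 = 7/6 ≈ 1.1667)
M(T) = ⅘ - T/5
y = -48 (y = -6 - 42 = -48)
f(V) = 11/(10*V) (f(V) = (⅘ - 3/(5*(-2)))/V = (⅘ - 3*(-1)/(5*2))/V = (⅘ - ⅕*(-3/2))/V = (⅘ + 3/10)/V = 11/(10*V))
S + y*f(-12) = 7/6 - 264/(5*(-12)) = 7/6 - 264*(-1)/(5*12) = 7/6 - 48*(-11/120) = 7/6 + 22/5 = 167/30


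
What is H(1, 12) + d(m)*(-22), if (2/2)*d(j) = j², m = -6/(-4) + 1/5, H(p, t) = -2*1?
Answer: -3279/50 ≈ -65.580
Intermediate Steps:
H(p, t) = -2
m = 17/10 (m = -6*(-¼) + 1*(⅕) = 3/2 + ⅕ = 17/10 ≈ 1.7000)
d(j) = j²
H(1, 12) + d(m)*(-22) = -2 + (17/10)²*(-22) = -2 + (289/100)*(-22) = -2 - 3179/50 = -3279/50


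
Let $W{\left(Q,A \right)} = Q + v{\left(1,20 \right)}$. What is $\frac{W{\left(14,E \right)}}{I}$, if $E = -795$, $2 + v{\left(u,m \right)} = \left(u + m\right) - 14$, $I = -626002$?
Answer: $- \frac{19}{626002} \approx -3.0351 \cdot 10^{-5}$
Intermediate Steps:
$v{\left(u,m \right)} = -16 + m + u$ ($v{\left(u,m \right)} = -2 - \left(14 - m - u\right) = -2 + \left(-14 + m + u\right) = -16 + m + u$)
$W{\left(Q,A \right)} = 5 + Q$ ($W{\left(Q,A \right)} = Q + \left(-16 + 20 + 1\right) = Q + 5 = 5 + Q$)
$\frac{W{\left(14,E \right)}}{I} = \frac{5 + 14}{-626002} = 19 \left(- \frac{1}{626002}\right) = - \frac{19}{626002}$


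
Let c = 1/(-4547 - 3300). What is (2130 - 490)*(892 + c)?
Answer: 11479217720/7847 ≈ 1.4629e+6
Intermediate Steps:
c = -1/7847 (c = 1/(-7847) = -1/7847 ≈ -0.00012744)
(2130 - 490)*(892 + c) = (2130 - 490)*(892 - 1/7847) = 1640*(6999523/7847) = 11479217720/7847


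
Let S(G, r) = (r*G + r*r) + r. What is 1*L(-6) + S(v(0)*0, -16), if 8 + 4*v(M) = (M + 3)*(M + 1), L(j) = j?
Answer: 234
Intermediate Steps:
v(M) = -2 + (1 + M)*(3 + M)/4 (v(M) = -2 + ((M + 3)*(M + 1))/4 = -2 + ((3 + M)*(1 + M))/4 = -2 + ((1 + M)*(3 + M))/4 = -2 + (1 + M)*(3 + M)/4)
S(G, r) = r + r² + G*r (S(G, r) = (G*r + r²) + r = (r² + G*r) + r = r + r² + G*r)
1*L(-6) + S(v(0)*0, -16) = 1*(-6) - 16*(1 + (-5/4 + 0 + (¼)*0²)*0 - 16) = -6 - 16*(1 + (-5/4 + 0 + (¼)*0)*0 - 16) = -6 - 16*(1 + (-5/4 + 0 + 0)*0 - 16) = -6 - 16*(1 - 5/4*0 - 16) = -6 - 16*(1 + 0 - 16) = -6 - 16*(-15) = -6 + 240 = 234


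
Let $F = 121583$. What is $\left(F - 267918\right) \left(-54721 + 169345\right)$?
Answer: $-16773503040$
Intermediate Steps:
$\left(F - 267918\right) \left(-54721 + 169345\right) = \left(121583 - 267918\right) \left(-54721 + 169345\right) = \left(-146335\right) 114624 = -16773503040$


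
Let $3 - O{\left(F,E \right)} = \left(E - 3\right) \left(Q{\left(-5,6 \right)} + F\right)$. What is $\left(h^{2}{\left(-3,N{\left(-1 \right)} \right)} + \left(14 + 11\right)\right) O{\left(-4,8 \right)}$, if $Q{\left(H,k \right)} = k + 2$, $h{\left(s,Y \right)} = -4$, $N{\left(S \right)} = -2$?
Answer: $-697$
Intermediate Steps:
$Q{\left(H,k \right)} = 2 + k$
$O{\left(F,E \right)} = 3 - \left(-3 + E\right) \left(8 + F\right)$ ($O{\left(F,E \right)} = 3 - \left(E - 3\right) \left(\left(2 + 6\right) + F\right) = 3 - \left(-3 + E\right) \left(8 + F\right)$)
$\left(h^{2}{\left(-3,N{\left(-1 \right)} \right)} + \left(14 + 11\right)\right) O{\left(-4,8 \right)} = \left(\left(-4\right)^{2} + \left(14 + 11\right)\right) \left(27 - 64 + 3 \left(-4\right) - 8 \left(-4\right)\right) = \left(16 + 25\right) \left(27 - 64 - 12 + 32\right) = 41 \left(-17\right) = -697$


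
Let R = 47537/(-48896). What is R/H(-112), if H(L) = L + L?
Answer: 6791/1564672 ≈ 0.0043402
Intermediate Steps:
R = -47537/48896 (R = 47537*(-1/48896) = -47537/48896 ≈ -0.97221)
H(L) = 2*L
R/H(-112) = -47537/(48896*(2*(-112))) = -47537/48896/(-224) = -47537/48896*(-1/224) = 6791/1564672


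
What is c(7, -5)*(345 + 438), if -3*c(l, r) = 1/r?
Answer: 261/5 ≈ 52.200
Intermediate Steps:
c(l, r) = -1/(3*r)
c(7, -5)*(345 + 438) = (-1/3/(-5))*(345 + 438) = -1/3*(-1/5)*783 = (1/15)*783 = 261/5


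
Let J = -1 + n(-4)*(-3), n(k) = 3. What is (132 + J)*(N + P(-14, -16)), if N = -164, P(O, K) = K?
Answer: -21960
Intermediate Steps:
J = -10 (J = -1 + 3*(-3) = -1 - 9 = -10)
(132 + J)*(N + P(-14, -16)) = (132 - 10)*(-164 - 16) = 122*(-180) = -21960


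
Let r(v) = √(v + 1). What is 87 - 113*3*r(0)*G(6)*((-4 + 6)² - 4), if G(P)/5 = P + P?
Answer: 87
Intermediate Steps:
G(P) = 10*P (G(P) = 5*(P + P) = 5*(2*P) = 10*P)
r(v) = √(1 + v)
87 - 113*3*r(0)*G(6)*((-4 + 6)² - 4) = 87 - 113*3*√(1 + 0)*(10*6)*((-4 + 6)² - 4) = 87 - 113*3*√1*60*(2² - 4) = 87 - 113*3*1*60*(4 - 4) = 87 - 339*60*0 = 87 - 339*0 = 87 - 113*0 = 87 + 0 = 87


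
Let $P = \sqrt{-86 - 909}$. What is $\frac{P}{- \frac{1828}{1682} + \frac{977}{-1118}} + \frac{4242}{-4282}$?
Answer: $- \frac{2121}{2141} - \frac{940238 i \sqrt{995}}{1843509} \approx -0.99066 - 16.088 i$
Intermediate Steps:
$P = i \sqrt{995}$ ($P = \sqrt{-995} = i \sqrt{995} \approx 31.544 i$)
$\frac{P}{- \frac{1828}{1682} + \frac{977}{-1118}} + \frac{4242}{-4282} = \frac{i \sqrt{995}}{- \frac{1828}{1682} + \frac{977}{-1118}} + \frac{4242}{-4282} = \frac{i \sqrt{995}}{\left(-1828\right) \frac{1}{1682} + 977 \left(- \frac{1}{1118}\right)} + 4242 \left(- \frac{1}{4282}\right) = \frac{i \sqrt{995}}{- \frac{914}{841} - \frac{977}{1118}} - \frac{2121}{2141} = \frac{i \sqrt{995}}{- \frac{1843509}{940238}} - \frac{2121}{2141} = i \sqrt{995} \left(- \frac{940238}{1843509}\right) - \frac{2121}{2141} = - \frac{940238 i \sqrt{995}}{1843509} - \frac{2121}{2141} = - \frac{2121}{2141} - \frac{940238 i \sqrt{995}}{1843509}$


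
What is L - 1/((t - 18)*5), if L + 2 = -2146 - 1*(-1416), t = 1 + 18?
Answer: -3661/5 ≈ -732.20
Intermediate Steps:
t = 19
L = -732 (L = -2 + (-2146 - 1*(-1416)) = -2 + (-2146 + 1416) = -2 - 730 = -732)
L - 1/((t - 18)*5) = -732 - 1/((19 - 18)*5) = -732 - 1/(1*5) = -732 - 1/5 = -732 - 1*⅕ = -732 - ⅕ = -3661/5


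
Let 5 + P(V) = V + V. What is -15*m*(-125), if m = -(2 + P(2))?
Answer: -1875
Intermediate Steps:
P(V) = -5 + 2*V (P(V) = -5 + (V + V) = -5 + 2*V)
m = -1 (m = -(2 + (-5 + 2*2)) = -(2 + (-5 + 4)) = -(2 - 1) = -1*1 = -1)
-15*m*(-125) = -15*(-1)*(-125) = 15*(-125) = -1875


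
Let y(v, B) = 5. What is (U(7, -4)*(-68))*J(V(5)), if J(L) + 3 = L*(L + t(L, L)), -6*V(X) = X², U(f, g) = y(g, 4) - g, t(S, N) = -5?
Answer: -21539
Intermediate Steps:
U(f, g) = 5 - g
V(X) = -X²/6
J(L) = -3 + L*(-5 + L) (J(L) = -3 + L*(L - 5) = -3 + L*(-5 + L))
(U(7, -4)*(-68))*J(V(5)) = ((5 - 1*(-4))*(-68))*(-3 + (-⅙*5²)² - (-5)*5²/6) = ((5 + 4)*(-68))*(-3 + (-⅙*25)² - (-5)*25/6) = (9*(-68))*(-3 + (-25/6)² - 5*(-25/6)) = -612*(-3 + 625/36 + 125/6) = -612*1267/36 = -21539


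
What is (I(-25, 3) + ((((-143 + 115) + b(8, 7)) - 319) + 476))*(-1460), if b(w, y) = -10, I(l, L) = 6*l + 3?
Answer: 40880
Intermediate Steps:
I(l, L) = 3 + 6*l
(I(-25, 3) + ((((-143 + 115) + b(8, 7)) - 319) + 476))*(-1460) = ((3 + 6*(-25)) + ((((-143 + 115) - 10) - 319) + 476))*(-1460) = ((3 - 150) + (((-28 - 10) - 319) + 476))*(-1460) = (-147 + ((-38 - 319) + 476))*(-1460) = (-147 + (-357 + 476))*(-1460) = (-147 + 119)*(-1460) = -28*(-1460) = 40880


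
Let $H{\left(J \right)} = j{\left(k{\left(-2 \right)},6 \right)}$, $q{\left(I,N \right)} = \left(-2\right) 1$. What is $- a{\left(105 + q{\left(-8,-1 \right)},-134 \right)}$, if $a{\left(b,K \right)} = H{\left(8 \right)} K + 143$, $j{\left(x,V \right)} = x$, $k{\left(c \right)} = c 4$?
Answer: $-1215$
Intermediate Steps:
$k{\left(c \right)} = 4 c$
$q{\left(I,N \right)} = -2$
$H{\left(J \right)} = -8$ ($H{\left(J \right)} = 4 \left(-2\right) = -8$)
$a{\left(b,K \right)} = 143 - 8 K$ ($a{\left(b,K \right)} = - 8 K + 143 = 143 - 8 K$)
$- a{\left(105 + q{\left(-8,-1 \right)},-134 \right)} = - (143 - -1072) = - (143 + 1072) = \left(-1\right) 1215 = -1215$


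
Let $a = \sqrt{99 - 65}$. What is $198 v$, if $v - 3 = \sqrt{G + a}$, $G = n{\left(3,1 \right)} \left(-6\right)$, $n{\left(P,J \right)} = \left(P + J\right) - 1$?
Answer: $594 + 198 \sqrt{-18 + \sqrt{34}} \approx 594.0 + 690.71 i$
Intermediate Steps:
$n{\left(P,J \right)} = -1 + J + P$ ($n{\left(P,J \right)} = \left(J + P\right) - 1 = -1 + J + P$)
$a = \sqrt{34} \approx 5.8309$
$G = -18$ ($G = \left(-1 + 1 + 3\right) \left(-6\right) = 3 \left(-6\right) = -18$)
$v = 3 + \sqrt{-18 + \sqrt{34}} \approx 3.0 + 3.4884 i$
$198 v = 198 \left(3 + \sqrt{-18 + \sqrt{34}}\right) = 594 + 198 \sqrt{-18 + \sqrt{34}}$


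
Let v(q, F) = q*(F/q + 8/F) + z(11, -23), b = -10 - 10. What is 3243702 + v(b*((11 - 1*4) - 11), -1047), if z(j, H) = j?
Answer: 3395070662/1047 ≈ 3.2427e+6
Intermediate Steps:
b = -20
v(q, F) = 11 + q*(8/F + F/q) (v(q, F) = q*(F/q + 8/F) + 11 = q*(8/F + F/q) + 11 = 11 + q*(8/F + F/q))
3243702 + v(b*((11 - 1*4) - 11), -1047) = 3243702 + (11 - 1047 + 8*(-20*((11 - 1*4) - 11))/(-1047)) = 3243702 + (11 - 1047 + 8*(-20*((11 - 4) - 11))*(-1/1047)) = 3243702 + (11 - 1047 + 8*(-20*(7 - 11))*(-1/1047)) = 3243702 + (11 - 1047 + 8*(-20*(-4))*(-1/1047)) = 3243702 + (11 - 1047 + 8*80*(-1/1047)) = 3243702 + (11 - 1047 - 640/1047) = 3243702 - 1085332/1047 = 3395070662/1047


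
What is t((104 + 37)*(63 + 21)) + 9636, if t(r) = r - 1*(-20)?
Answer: 21500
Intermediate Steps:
t(r) = 20 + r (t(r) = r + 20 = 20 + r)
t((104 + 37)*(63 + 21)) + 9636 = (20 + (104 + 37)*(63 + 21)) + 9636 = (20 + 141*84) + 9636 = (20 + 11844) + 9636 = 11864 + 9636 = 21500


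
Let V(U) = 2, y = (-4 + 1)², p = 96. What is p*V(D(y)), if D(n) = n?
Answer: 192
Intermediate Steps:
y = 9 (y = (-3)² = 9)
p*V(D(y)) = 96*2 = 192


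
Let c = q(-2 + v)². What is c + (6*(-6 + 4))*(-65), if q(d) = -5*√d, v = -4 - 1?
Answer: 605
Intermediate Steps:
v = -5
c = -175 (c = (-5*√(-2 - 5))² = (-5*I*√7)² = -175)
c + (6*(-6 + 4))*(-65) = -175 + (6*(-6 + 4))*(-65) = -175 + (6*(-2))*(-65) = -175 - 12*(-65) = -175 + 780 = 605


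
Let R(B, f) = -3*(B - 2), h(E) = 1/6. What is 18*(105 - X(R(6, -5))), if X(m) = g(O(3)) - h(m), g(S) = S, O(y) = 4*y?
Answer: 1677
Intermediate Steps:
h(E) = 1/6
R(B, f) = 6 - 3*B (R(B, f) = -3*(-2 + B) = 6 - 3*B)
X(m) = 71/6 (X(m) = 4*3 - 1*1/6 = 12 - 1/6 = 71/6)
18*(105 - X(R(6, -5))) = 18*(105 - 1*71/6) = 18*(105 - 71/6) = 18*(559/6) = 1677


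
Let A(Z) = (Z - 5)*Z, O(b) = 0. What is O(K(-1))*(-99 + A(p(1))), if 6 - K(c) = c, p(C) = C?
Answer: 0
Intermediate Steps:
K(c) = 6 - c
A(Z) = Z*(-5 + Z) (A(Z) = (-5 + Z)*Z = Z*(-5 + Z))
O(K(-1))*(-99 + A(p(1))) = 0*(-99 + 1*(-5 + 1)) = 0*(-99 + 1*(-4)) = 0*(-99 - 4) = 0*(-103) = 0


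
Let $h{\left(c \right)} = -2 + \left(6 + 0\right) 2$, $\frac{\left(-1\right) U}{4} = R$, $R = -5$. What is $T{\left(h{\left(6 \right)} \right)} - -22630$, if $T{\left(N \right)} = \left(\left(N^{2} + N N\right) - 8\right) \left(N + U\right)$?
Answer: $28390$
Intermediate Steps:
$U = 20$ ($U = \left(-4\right) \left(-5\right) = 20$)
$h{\left(c \right)} = 10$ ($h{\left(c \right)} = -2 + 6 \cdot 2 = -2 + 12 = 10$)
$T{\left(N \right)} = \left(-8 + 2 N^{2}\right) \left(20 + N\right)$ ($T{\left(N \right)} = \left(\left(N^{2} + N N\right) - 8\right) \left(N + 20\right) = \left(\left(N^{2} + N^{2}\right) - 8\right) \left(20 + N\right) = \left(2 N^{2} - 8\right) \left(20 + N\right) = \left(-8 + 2 N^{2}\right) \left(20 + N\right)$)
$T{\left(h{\left(6 \right)} \right)} - -22630 = \left(-160 - 80 + 2 \cdot 10^{3} + 40 \cdot 10^{2}\right) - -22630 = \left(-160 - 80 + 2 \cdot 1000 + 40 \cdot 100\right) + 22630 = \left(-160 - 80 + 2000 + 4000\right) + 22630 = 5760 + 22630 = 28390$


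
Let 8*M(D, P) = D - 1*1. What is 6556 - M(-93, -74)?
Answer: 26271/4 ≈ 6567.8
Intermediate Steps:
M(D, P) = -⅛ + D/8 (M(D, P) = (D - 1*1)/8 = (D - 1)/8 = (-1 + D)/8 = -⅛ + D/8)
6556 - M(-93, -74) = 6556 - (-⅛ + (⅛)*(-93)) = 6556 - (-⅛ - 93/8) = 6556 - 1*(-47/4) = 6556 + 47/4 = 26271/4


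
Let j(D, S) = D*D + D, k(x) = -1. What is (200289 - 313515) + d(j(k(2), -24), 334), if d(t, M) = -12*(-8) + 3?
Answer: -113127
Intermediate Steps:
j(D, S) = D + D² (j(D, S) = D² + D = D + D²)
d(t, M) = 99 (d(t, M) = 96 + 3 = 99)
(200289 - 313515) + d(j(k(2), -24), 334) = (200289 - 313515) + 99 = -113226 + 99 = -113127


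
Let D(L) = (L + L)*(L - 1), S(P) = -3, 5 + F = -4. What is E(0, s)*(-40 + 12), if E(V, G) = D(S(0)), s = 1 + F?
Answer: -672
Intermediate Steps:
F = -9 (F = -5 - 4 = -9)
s = -8 (s = 1 - 9 = -8)
D(L) = 2*L*(-1 + L) (D(L) = (2*L)*(-1 + L) = 2*L*(-1 + L))
E(V, G) = 24 (E(V, G) = 2*(-3)*(-1 - 3) = 2*(-3)*(-4) = 24)
E(0, s)*(-40 + 12) = 24*(-40 + 12) = 24*(-28) = -672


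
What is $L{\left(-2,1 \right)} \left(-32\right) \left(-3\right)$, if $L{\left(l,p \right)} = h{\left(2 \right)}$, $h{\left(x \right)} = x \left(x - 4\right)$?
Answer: $-384$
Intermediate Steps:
$h{\left(x \right)} = x \left(-4 + x\right)$
$L{\left(l,p \right)} = -4$ ($L{\left(l,p \right)} = 2 \left(-4 + 2\right) = 2 \left(-2\right) = -4$)
$L{\left(-2,1 \right)} \left(-32\right) \left(-3\right) = \left(-4\right) \left(-32\right) \left(-3\right) = 128 \left(-3\right) = -384$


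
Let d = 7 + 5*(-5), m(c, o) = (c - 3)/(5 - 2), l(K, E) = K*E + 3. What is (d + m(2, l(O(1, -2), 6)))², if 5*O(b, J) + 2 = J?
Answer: 3025/9 ≈ 336.11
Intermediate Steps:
O(b, J) = -⅖ + J/5
l(K, E) = 3 + E*K (l(K, E) = E*K + 3 = 3 + E*K)
m(c, o) = -1 + c/3 (m(c, o) = (-3 + c)/3 = (-3 + c)*(⅓) = -1 + c/3)
d = -18 (d = 7 - 25 = -18)
(d + m(2, l(O(1, -2), 6)))² = (-18 + (-1 + (⅓)*2))² = (-18 + (-1 + ⅔))² = (-18 - ⅓)² = (-55/3)² = 3025/9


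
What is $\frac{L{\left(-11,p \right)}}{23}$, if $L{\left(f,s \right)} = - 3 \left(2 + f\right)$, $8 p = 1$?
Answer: $\frac{27}{23} \approx 1.1739$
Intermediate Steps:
$p = \frac{1}{8}$ ($p = \frac{1}{8} \cdot 1 = \frac{1}{8} \approx 0.125$)
$L{\left(f,s \right)} = -6 - 3 f$
$\frac{L{\left(-11,p \right)}}{23} = \frac{-6 - -33}{23} = \frac{-6 + 33}{23} = \frac{1}{23} \cdot 27 = \frac{27}{23}$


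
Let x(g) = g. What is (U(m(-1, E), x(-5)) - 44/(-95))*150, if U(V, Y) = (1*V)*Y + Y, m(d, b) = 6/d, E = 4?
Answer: 72570/19 ≈ 3819.5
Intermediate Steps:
U(V, Y) = Y + V*Y (U(V, Y) = V*Y + Y = Y + V*Y)
(U(m(-1, E), x(-5)) - 44/(-95))*150 = (-5*(1 + 6/(-1)) - 44/(-95))*150 = (-5*(1 + 6*(-1)) - 44*(-1/95))*150 = (-5*(1 - 6) + 44/95)*150 = (-5*(-5) + 44/95)*150 = (25 + 44/95)*150 = (2419/95)*150 = 72570/19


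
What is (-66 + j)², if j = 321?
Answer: 65025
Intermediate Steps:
(-66 + j)² = (-66 + 321)² = 255² = 65025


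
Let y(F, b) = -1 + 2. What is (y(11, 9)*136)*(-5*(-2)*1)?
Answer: 1360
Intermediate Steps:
y(F, b) = 1
(y(11, 9)*136)*(-5*(-2)*1) = (1*136)*(-5*(-2)*1) = 136*(10*1) = 136*10 = 1360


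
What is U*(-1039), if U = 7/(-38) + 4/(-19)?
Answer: 15585/38 ≈ 410.13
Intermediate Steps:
U = -15/38 (U = 7*(-1/38) + 4*(-1/19) = -7/38 - 4/19 = -15/38 ≈ -0.39474)
U*(-1039) = -15/38*(-1039) = 15585/38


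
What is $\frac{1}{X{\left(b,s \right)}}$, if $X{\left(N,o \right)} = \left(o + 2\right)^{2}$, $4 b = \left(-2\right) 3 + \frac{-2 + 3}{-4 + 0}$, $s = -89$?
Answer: $\frac{1}{7569} \approx 0.00013212$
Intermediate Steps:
$b = - \frac{25}{16}$ ($b = \frac{\left(-2\right) 3 + \frac{-2 + 3}{-4 + 0}}{4} = \frac{-6 + 1 \frac{1}{-4}}{4} = \frac{-6 + 1 \left(- \frac{1}{4}\right)}{4} = \frac{-6 - \frac{1}{4}}{4} = \frac{1}{4} \left(- \frac{25}{4}\right) = - \frac{25}{16} \approx -1.5625$)
$X{\left(N,o \right)} = \left(2 + o\right)^{2}$
$\frac{1}{X{\left(b,s \right)}} = \frac{1}{\left(2 - 89\right)^{2}} = \frac{1}{\left(-87\right)^{2}} = \frac{1}{7569}$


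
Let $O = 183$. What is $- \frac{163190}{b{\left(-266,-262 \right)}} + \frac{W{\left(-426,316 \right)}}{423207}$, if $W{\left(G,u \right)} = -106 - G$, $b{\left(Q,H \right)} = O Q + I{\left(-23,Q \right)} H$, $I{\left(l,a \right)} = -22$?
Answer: $\frac{34538441405}{9080752599} \approx 3.8035$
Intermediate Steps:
$b{\left(Q,H \right)} = - 22 H + 183 Q$ ($b{\left(Q,H \right)} = 183 Q - 22 H = - 22 H + 183 Q$)
$- \frac{163190}{b{\left(-266,-262 \right)}} + \frac{W{\left(-426,316 \right)}}{423207} = - \frac{163190}{\left(-22\right) \left(-262\right) + 183 \left(-266\right)} + \frac{-106 - -426}{423207} = - \frac{163190}{5764 - 48678} + \left(-106 + 426\right) \frac{1}{423207} = - \frac{163190}{-42914} + 320 \cdot \frac{1}{423207} = \left(-163190\right) \left(- \frac{1}{42914}\right) + \frac{320}{423207} = \frac{81595}{21457} + \frac{320}{423207} = \frac{34538441405}{9080752599}$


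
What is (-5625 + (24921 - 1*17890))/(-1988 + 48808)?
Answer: 703/23410 ≈ 0.030030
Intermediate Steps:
(-5625 + (24921 - 1*17890))/(-1988 + 48808) = (-5625 + (24921 - 17890))/46820 = (-5625 + 7031)*(1/46820) = 1406*(1/46820) = 703/23410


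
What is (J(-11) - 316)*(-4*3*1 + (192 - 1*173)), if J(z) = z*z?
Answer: -1365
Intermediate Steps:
J(z) = z²
(J(-11) - 316)*(-4*3*1 + (192 - 1*173)) = ((-11)² - 316)*(-4*3*1 + (192 - 1*173)) = (121 - 316)*(-12*1 + (192 - 173)) = -195*(-12 + 19) = -195*7 = -1365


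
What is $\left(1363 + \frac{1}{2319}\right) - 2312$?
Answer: $- \frac{2200730}{2319} \approx -949.0$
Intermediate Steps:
$\left(1363 + \frac{1}{2319}\right) - 2312 = \frac{3160798}{2319} - 2312 = - \frac{2200730}{2319}$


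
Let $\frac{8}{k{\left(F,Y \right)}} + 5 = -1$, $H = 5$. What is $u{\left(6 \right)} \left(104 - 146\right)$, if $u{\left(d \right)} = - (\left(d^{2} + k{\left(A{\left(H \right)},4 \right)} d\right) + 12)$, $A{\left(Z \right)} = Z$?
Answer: $1680$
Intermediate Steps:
$k{\left(F,Y \right)} = - \frac{4}{3}$ ($k{\left(F,Y \right)} = \frac{8}{-5 - 1} = \frac{8}{-6} = 8 \left(- \frac{1}{6}\right) = - \frac{4}{3}$)
$u{\left(d \right)} = -12 - d^{2} + \frac{4 d}{3}$ ($u{\left(d \right)} = - (\left(d^{2} - \frac{4 d}{3}\right) + 12) = - (12 + d^{2} - \frac{4 d}{3}) = -12 - d^{2} + \frac{4 d}{3}$)
$u{\left(6 \right)} \left(104 - 146\right) = \left(-12 - 6^{2} + \frac{4}{3} \cdot 6\right) \left(104 - 146\right) = \left(-12 - 36 + 8\right) \left(-42\right) = \left(-40\right) \left(-42\right) = 1680$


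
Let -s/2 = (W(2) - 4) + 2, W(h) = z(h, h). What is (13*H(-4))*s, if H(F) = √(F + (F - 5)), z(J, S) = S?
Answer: 0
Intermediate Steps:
W(h) = h
s = 0 (s = -2*((2 - 4) + 2) = -2*(-2 + 2) = -2*0 = 0)
H(F) = √(-5 + 2*F) (H(F) = √(F + (-5 + F)) = √(-5 + 2*F))
(13*H(-4))*s = (13*√(-5 + 2*(-4)))*0 = (13*√(-5 - 8))*0 = (13*√(-13))*0 = (13*(I*√13))*0 = (13*I*√13)*0 = 0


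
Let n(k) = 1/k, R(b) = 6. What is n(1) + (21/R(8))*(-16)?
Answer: -55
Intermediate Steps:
n(1) + (21/R(8))*(-16) = 1/1 + (21/6)*(-16) = 1 + (21*(⅙))*(-16) = 1 + (7/2)*(-16) = 1 - 56 = -55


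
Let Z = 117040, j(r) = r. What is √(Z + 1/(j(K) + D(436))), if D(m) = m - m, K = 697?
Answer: √56859086057/697 ≈ 342.11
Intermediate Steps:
D(m) = 0
√(Z + 1/(j(K) + D(436))) = √(117040 + 1/(697 + 0)) = √(117040 + 1/697) = √(81576881/697) = √56859086057/697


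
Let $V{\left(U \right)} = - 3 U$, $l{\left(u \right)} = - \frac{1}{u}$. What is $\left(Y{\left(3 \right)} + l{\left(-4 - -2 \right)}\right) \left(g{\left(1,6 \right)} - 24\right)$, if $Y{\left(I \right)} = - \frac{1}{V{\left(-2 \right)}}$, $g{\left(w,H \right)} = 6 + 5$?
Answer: $- \frac{13}{3} \approx -4.3333$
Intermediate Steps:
$g{\left(w,H \right)} = 11$
$Y{\left(I \right)} = - \frac{1}{6}$ ($Y{\left(I \right)} = - \frac{1}{\left(-3\right) \left(-2\right)} = - \frac{1}{6}$)
$\left(Y{\left(3 \right)} + l{\left(-4 - -2 \right)}\right) \left(g{\left(1,6 \right)} - 24\right) = \left(- \frac{1}{6} - \frac{1}{-4 - -2}\right) \left(11 - 24\right) = \left(- \frac{1}{6} - \frac{1}{-4 + 2}\right) \left(11 - 24\right) = \left(- \frac{1}{6} - \frac{1}{-2}\right) \left(-13\right) = \left(- \frac{1}{6} - - \frac{1}{2}\right) \left(-13\right) = \left(- \frac{1}{6} + \frac{1}{2}\right) \left(-13\right) = \frac{1}{3} \left(-13\right) = - \frac{13}{3}$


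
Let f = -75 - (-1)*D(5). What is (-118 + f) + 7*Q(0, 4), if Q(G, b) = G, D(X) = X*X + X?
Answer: -163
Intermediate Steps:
D(X) = X + X² (D(X) = X² + X = X + X²)
f = -45 (f = -75 - (-1)*5*(1 + 5) = -75 - (-1)*5*6 = -75 - (-1)*30 = -75 - 1*(-30) = -75 + 30 = -45)
(-118 + f) + 7*Q(0, 4) = (-118 - 45) + 7*0 = -163 + 0 = -163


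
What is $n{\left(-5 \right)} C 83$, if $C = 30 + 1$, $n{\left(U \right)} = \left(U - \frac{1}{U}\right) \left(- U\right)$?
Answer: $-61752$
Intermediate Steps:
$n{\left(U \right)} = - U \left(U - \frac{1}{U}\right)$
$C = 31$
$n{\left(-5 \right)} C 83 = \left(1 - \left(-5\right)^{2}\right) 31 \cdot 83 = \left(1 - 25\right) 31 \cdot 83 = \left(-24\right) 31 \cdot 83 = \left(-744\right) 83 = -61752$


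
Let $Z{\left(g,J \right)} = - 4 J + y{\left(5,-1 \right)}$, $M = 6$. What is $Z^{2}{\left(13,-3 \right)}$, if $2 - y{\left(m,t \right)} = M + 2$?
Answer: $36$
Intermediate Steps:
$y{\left(m,t \right)} = -6$ ($y{\left(m,t \right)} = 2 - \left(6 + 2\right) = 2 - 8 = -6$)
$Z{\left(g,J \right)} = -6 - 4 J$ ($Z{\left(g,J \right)} = - 4 J - 6 = -6 - 4 J$)
$Z^{2}{\left(13,-3 \right)} = \left(-6 - -12\right)^{2} = \left(-6 + 12\right)^{2} = 6^{2} = 36$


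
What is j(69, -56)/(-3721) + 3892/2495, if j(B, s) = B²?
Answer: 2603437/9283895 ≈ 0.28043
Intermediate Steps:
j(69, -56)/(-3721) + 3892/2495 = 69²/(-3721) + 3892/2495 = 4761*(-1/3721) + 3892*(1/2495) = -4761/3721 + 3892/2495 = 2603437/9283895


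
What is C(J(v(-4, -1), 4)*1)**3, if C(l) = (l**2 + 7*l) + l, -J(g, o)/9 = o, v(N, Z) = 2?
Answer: 1024192512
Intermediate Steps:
J(g, o) = -9*o
C(l) = l**2 + 8*l
C(J(v(-4, -1), 4)*1)**3 = ((-9*4*1)*(8 - 9*4*1))**3 = ((-36*1)*(8 - 36*1))**3 = (-36*(8 - 36))**3 = (-36*(-28))**3 = 1008**3 = 1024192512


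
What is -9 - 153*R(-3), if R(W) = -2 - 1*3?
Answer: 756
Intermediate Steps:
R(W) = -5 (R(W) = -2 - 3 = -5)
-9 - 153*R(-3) = -9 - 153*(-5) = -9 + 765 = 756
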